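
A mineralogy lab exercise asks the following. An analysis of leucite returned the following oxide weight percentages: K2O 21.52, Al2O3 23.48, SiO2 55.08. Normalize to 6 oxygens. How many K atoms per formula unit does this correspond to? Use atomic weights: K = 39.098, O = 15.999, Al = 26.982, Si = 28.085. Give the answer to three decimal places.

K2O (M=94.195): mol = 0.22846; K = 0.45692, O = 0.22846.
Al2O3 (M=101.961): mol = 0.23028; Al = 0.46056, O = 0.69084.
SiO2 (M=60.083): mol = 0.91673; Si = 0.91673, O = 1.83346.
ΣO = 2.75276; factor = 6/ΣO = 2.17963.
K apfu = 0.45692 × 2.17963 = 0.996.

0.996 K apfu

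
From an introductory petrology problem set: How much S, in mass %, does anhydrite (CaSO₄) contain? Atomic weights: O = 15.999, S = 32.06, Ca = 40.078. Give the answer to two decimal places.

M(CaSO₄) = 136.134 g/mol.
S contributes 1 × 32.06 = 32.060 g per mole.
32.060/136.134 = 0.2355 → 23.55%.

23.55 mass %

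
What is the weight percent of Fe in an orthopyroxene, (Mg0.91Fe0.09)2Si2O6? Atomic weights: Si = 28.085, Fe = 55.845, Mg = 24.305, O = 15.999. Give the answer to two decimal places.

4.87 mass %

Formula mass = 1.82·24.305 + 0.18·55.845 + 2·28.085 + 6·15.999 = 206.451 g/mol, of which 10.052 g is Fe.
So Fe makes up 10.052/206.451 = 0.0487 of the mass, i.e. 4.87%.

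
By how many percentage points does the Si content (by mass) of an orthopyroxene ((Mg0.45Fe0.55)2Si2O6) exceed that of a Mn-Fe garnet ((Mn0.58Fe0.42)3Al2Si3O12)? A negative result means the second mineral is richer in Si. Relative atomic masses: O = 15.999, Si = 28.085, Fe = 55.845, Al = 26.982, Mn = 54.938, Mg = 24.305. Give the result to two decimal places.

First mineral: 56.170 g Si in 235.468 g formula = 23.85 wt% Si.
Second mineral: 84.255 g Si in 496.164 g formula = 16.98 wt% Si.
23.85% − 16.98% gives a difference of 6.87 percentage points.

6.87 percentage points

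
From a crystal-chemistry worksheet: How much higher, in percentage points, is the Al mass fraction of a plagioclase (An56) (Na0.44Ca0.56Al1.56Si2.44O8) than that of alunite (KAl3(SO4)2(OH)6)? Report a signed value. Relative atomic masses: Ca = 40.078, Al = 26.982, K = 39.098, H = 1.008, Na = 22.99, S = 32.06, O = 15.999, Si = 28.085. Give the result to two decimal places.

-4.02 percentage points

First mineral: 42.092 g Al in 271.171 g formula = 15.52 wt% Al.
Second mineral: 80.946 g Al in 414.198 g formula = 19.54 wt% Al.
15.52% − 19.54% gives a difference of -4.02 percentage points.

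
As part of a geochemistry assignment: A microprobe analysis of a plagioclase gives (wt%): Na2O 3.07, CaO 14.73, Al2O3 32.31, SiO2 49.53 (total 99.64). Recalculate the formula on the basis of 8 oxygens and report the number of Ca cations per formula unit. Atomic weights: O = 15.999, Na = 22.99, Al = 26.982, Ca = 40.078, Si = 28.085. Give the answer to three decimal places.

Na2O (M=61.979): mol = 0.04953; Na = 0.09906, O = 0.04953.
CaO (M=56.077): mol = 0.26267; Ca = 0.26267, O = 0.26267.
Al2O3 (M=101.961): mol = 0.31689; Al = 0.63378, O = 0.95067.
SiO2 (M=60.083): mol = 0.82436; Si = 0.82436, O = 1.64872.
ΣO = 2.91159; factor = 8/ΣO = 2.74764.
Ca apfu = 0.26267 × 2.74764 = 0.722.

0.722 Ca apfu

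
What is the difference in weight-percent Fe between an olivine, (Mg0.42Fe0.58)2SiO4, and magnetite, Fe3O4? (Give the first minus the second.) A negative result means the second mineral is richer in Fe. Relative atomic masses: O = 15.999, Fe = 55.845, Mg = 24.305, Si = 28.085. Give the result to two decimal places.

-35.82 percentage points

Fe in (Mg0.42Fe0.58)2SiO4: molar mass 177.277 g/mol; 1.16×55.845 = 64.780 g → 36.54 wt%.
Fe in Fe3O4: molar mass 231.531 g/mol; 3×55.845 = 167.535 g → 72.36 wt%.
Difference = 36.54 − 72.36 = -35.82 percentage points.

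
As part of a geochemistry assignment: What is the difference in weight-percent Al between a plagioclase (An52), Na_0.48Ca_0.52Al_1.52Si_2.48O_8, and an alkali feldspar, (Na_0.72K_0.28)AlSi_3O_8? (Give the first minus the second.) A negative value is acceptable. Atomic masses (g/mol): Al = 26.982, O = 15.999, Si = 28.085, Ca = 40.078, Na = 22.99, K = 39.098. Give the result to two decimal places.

M(Na_0.48Ca_0.52Al_1.52Si_2.48O_8) = 270.531 g/mol, so wt% Al = 41.013/270.531 × 100 = 15.16%.
M((Na_0.72K_0.28)AlSi_3O_8) = 266.729 g/mol, so wt% Al = 26.982/266.729 × 100 = 10.12%.
15.16 − 10.12 = 5.04 pp.

5.04 percentage points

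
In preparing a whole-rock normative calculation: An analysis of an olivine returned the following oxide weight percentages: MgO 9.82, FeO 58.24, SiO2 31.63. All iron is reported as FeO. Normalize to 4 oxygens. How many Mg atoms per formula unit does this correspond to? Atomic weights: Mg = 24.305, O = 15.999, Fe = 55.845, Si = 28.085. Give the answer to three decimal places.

0.463 Mg apfu

MgO: 9.82/40.304 = 0.24365 mol → 0.24365 mol Mg, 0.24365 mol O.
FeO: 58.24/71.844 = 0.81065 mol → 0.81065 mol Fe, 0.81065 mol O.
SiO2: 31.63/60.083 = 0.52644 mol → 0.52644 mol Si, 1.05288 mol O.
Total oxygen = 2.10718 mol. Normalization factor = 4/2.10718 = 1.89827.
Mg per 4 O = 0.24365 × 1.89827 = 0.463.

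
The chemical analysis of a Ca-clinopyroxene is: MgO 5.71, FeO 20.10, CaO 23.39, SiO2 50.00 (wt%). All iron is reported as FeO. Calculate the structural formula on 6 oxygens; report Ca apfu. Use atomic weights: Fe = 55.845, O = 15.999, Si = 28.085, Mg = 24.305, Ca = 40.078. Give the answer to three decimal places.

1.000 Ca apfu

MgO: 5.71/40.304 = 0.14167 mol → 0.14167 mol Mg, 0.14167 mol O.
FeO: 20.10/71.844 = 0.27977 mol → 0.27977 mol Fe, 0.27977 mol O.
CaO: 23.39/56.077 = 0.41711 mol → 0.41711 mol Ca, 0.41711 mol O.
SiO2: 50.00/60.083 = 0.83218 mol → 0.83218 mol Si, 1.66436 mol O.
Total oxygen = 2.50291 mol. Normalization factor = 6/2.50291 = 2.39721.
Ca per 6 O = 0.41711 × 2.39721 = 1.000.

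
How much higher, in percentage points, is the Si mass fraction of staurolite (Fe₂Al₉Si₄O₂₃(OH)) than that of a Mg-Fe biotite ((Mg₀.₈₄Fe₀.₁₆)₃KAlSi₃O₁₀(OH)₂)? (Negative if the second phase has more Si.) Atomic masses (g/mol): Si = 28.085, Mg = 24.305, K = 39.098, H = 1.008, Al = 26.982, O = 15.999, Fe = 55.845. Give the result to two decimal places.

-6.30 percentage points

Si in Fe₂Al₉Si₄O₂₃(OH): molar mass 851.852 g/mol; 4×28.085 = 112.340 g → 13.19 wt%.
Si in (Mg₀.₈₄Fe₀.₁₆)₃KAlSi₃O₁₀(OH)₂: molar mass 432.393 g/mol; 3×28.085 = 84.255 g → 19.49 wt%.
Difference = 13.19 − 19.49 = -6.30 percentage points.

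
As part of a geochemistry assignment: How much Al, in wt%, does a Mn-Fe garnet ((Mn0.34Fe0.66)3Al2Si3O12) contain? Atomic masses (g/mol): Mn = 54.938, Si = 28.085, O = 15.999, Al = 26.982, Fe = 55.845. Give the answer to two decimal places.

10.86 wt%

Molar mass of (Mn0.34Fe0.66)3Al2Si3O12: 1.02×54.938 + 1.98×55.845 + 2×26.982 + 3×28.085 + 12×15.999 = 496.817 g/mol.
Mass of Al per formula unit: 2 × 26.982 = 53.964 g.
Weight fraction Al = 53.964 / 496.817 = 0.1086.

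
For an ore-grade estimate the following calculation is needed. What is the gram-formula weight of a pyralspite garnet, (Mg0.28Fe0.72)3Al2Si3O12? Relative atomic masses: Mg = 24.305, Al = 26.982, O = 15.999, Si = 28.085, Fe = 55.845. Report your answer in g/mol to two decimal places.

M = 0.84×24.305 + 2.16×55.845 + 2×26.982 + 3×28.085 + 12×15.999

471.25 g/mol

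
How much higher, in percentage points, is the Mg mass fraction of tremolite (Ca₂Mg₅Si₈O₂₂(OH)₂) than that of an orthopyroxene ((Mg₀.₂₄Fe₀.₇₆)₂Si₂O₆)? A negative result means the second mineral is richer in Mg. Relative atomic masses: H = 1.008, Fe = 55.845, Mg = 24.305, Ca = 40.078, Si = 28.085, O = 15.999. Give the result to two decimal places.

M(Ca₂Mg₅Si₈O₂₂(OH)₂) = 812.353 g/mol, so wt% Mg = 121.525/812.353 × 100 = 14.96%.
M((Mg₀.₂₄Fe₀.₇₆)₂Si₂O₆) = 248.715 g/mol, so wt% Mg = 11.666/248.715 × 100 = 4.69%.
14.96 − 4.69 = 10.27 pp.

10.27 percentage points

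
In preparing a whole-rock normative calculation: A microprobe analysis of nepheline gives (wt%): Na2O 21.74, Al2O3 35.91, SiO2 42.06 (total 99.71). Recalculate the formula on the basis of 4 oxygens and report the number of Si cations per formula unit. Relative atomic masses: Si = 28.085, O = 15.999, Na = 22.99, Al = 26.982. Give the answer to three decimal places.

0.997 Si apfu

Na2O: 21.74/61.979 = 0.35076 mol → 0.70152 mol Na, 0.35076 mol O.
Al2O3: 35.91/101.961 = 0.35219 mol → 0.70438 mol Al, 1.05657 mol O.
SiO2: 42.06/60.083 = 0.70003 mol → 0.70003 mol Si, 1.40006 mol O.
Total oxygen = 2.80739 mol. Normalization factor = 4/2.80739 = 1.42481.
Si per 4 O = 0.70003 × 1.42481 = 0.997.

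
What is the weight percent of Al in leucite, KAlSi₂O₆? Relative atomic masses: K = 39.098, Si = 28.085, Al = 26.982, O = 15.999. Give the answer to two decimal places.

M(KAlSi₂O₆) = 218.244 g/mol.
Al contributes 1 × 26.982 = 26.982 g per mole.
26.982/218.244 = 0.1236 → 12.36%.

12.36 wt%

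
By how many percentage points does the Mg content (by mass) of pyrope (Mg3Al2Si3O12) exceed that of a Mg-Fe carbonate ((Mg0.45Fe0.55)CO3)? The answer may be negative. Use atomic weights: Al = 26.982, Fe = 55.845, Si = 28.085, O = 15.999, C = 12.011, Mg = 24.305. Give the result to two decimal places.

7.33 percentage points

M(Mg3Al2Si3O12) = 403.122 g/mol, so wt% Mg = 72.915/403.122 × 100 = 18.09%.
M((Mg0.45Fe0.55)CO3) = 101.660 g/mol, so wt% Mg = 10.937/101.660 × 100 = 10.76%.
18.09 − 10.76 = 7.33 pp.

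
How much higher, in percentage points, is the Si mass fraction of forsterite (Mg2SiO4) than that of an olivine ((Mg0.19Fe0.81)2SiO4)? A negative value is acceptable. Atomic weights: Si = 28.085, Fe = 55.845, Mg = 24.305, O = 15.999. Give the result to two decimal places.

Si in Mg2SiO4: molar mass 140.691 g/mol; 1×28.085 = 28.085 g → 19.96 wt%.
Si in (Mg0.19Fe0.81)2SiO4: molar mass 191.786 g/mol; 1×28.085 = 28.085 g → 14.64 wt%.
Difference = 19.96 − 14.64 = 5.32 percentage points.

5.32 percentage points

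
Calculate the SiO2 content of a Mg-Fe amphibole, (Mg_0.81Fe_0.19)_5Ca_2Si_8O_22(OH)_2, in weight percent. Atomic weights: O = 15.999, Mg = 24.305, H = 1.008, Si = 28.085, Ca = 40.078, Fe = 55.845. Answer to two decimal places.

Formula mass = 842.316 g/mol.
8 Si → 8.0000 mol SiO2 per formula unit; M(SiO2) = 60.083, so SiO2 mass = 480.664 g.
480.664/842.316 × 100 = 57.06 wt%.

57.06 wt%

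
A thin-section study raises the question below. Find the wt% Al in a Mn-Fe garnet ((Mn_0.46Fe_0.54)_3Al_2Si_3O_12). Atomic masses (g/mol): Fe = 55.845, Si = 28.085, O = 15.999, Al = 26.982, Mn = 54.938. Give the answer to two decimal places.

Molar mass of (Mn_0.46Fe_0.54)_3Al_2Si_3O_12: 1.38·54.938 + 1.62·55.845 + 2·26.982 + 3·28.085 + 12·15.999 = 496.490 g/mol.
Mass of Al per formula unit: 2 × 26.982 = 53.964 g.
Weight fraction Al = 53.964 / 496.490 = 0.1087.

10.87 weight percent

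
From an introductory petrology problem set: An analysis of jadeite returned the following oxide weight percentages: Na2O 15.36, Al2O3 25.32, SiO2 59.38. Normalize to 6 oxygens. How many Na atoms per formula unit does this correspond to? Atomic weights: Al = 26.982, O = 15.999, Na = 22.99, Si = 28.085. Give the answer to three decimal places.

Na2O (M=61.979): mol = 0.24783; Na = 0.49566, O = 0.24783.
Al2O3 (M=101.961): mol = 0.24833; Al = 0.49666, O = 0.74499.
SiO2 (M=60.083): mol = 0.98830; Si = 0.98830, O = 1.97660.
ΣO = 2.96942; factor = 6/ΣO = 2.02060.
Na apfu = 0.49566 × 2.02060 = 1.002.

1.002 Na apfu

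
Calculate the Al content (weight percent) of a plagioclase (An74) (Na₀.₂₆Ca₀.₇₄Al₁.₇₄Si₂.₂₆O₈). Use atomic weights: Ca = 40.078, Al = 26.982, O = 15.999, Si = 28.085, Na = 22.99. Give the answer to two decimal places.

Formula mass = 0.26*22.99 + 0.74*40.078 + 1.74*26.982 + 2.26*28.085 + 8*15.999 = 274.048 g/mol, of which 46.949 g is Al.
So Al makes up 46.949/274.048 = 0.1713 of the mass, i.e. 17.13%.

17.13 weight percent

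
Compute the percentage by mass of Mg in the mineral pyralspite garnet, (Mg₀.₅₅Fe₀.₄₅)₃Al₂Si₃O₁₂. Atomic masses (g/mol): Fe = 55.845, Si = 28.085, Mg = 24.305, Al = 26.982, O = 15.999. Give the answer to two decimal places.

9.00 mass %

Formula mass = 1.65×24.305 + 1.35×55.845 + 2×26.982 + 3×28.085 + 12×15.999 = 445.701 g/mol, of which 40.103 g is Mg.
So Mg makes up 40.103/445.701 = 0.0900 of the mass, i.e. 9.00%.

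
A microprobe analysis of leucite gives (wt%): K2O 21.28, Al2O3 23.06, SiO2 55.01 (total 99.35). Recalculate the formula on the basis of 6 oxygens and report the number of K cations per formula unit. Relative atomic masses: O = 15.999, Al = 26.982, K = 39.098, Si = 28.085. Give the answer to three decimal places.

0.991 K apfu

21.28 wt% K2O ÷ 94.195 g/mol = 0.22591 mol, giving 0.45182 K and 0.22591 O.
23.06 wt% Al2O3 ÷ 101.961 g/mol = 0.22616 mol, giving 0.45232 Al and 0.67848 O.
55.01 wt% SiO2 ÷ 60.083 g/mol = 0.91557 mol, giving 0.91557 Si and 1.83114 O.
Oxygen sums to 2.73553; scaling by 6/2.73553 = 2.19336 puts the formula on 6 O.
K: 0.45182 × 2.19336 = 0.991 atoms per formula unit.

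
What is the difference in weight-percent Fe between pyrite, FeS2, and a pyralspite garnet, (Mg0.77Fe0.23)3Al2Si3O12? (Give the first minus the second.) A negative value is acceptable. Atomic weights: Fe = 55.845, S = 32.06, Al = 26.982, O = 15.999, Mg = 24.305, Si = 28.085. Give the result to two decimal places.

37.48 percentage points

First mineral: 55.845 g Fe in 119.965 g formula = 46.55 wt% Fe.
Second mineral: 38.533 g Fe in 424.885 g formula = 9.07 wt% Fe.
46.55% − 9.07% gives a difference of 37.48 percentage points.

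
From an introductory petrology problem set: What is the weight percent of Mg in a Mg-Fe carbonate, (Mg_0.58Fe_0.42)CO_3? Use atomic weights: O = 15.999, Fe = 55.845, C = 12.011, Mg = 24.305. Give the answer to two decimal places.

Formula mass = 0.58·24.305 + 0.42·55.845 + 1·12.011 + 3·15.999 = 97.560 g/mol, of which 14.097 g is Mg.
So Mg makes up 14.097/97.560 = 0.1445 of the mass, i.e. 14.45%.

14.45 weight percent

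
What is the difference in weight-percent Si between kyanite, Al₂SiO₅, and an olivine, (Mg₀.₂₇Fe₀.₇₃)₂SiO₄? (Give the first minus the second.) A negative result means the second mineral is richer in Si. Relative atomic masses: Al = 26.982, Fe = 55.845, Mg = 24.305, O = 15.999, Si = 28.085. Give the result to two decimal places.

First mineral: 28.085 g Si in 162.044 g formula = 17.33 wt% Si.
Second mineral: 28.085 g Si in 186.739 g formula = 15.04 wt% Si.
17.33% − 15.04% gives a difference of 2.29 percentage points.

2.29 percentage points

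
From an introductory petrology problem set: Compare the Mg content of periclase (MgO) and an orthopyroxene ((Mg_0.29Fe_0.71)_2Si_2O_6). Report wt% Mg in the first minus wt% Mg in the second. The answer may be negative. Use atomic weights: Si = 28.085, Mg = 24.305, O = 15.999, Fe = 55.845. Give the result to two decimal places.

54.56 percentage points

M(MgO) = 40.304 g/mol, so wt% Mg = 24.305/40.304 × 100 = 60.30%.
M((Mg_0.29Fe_0.71)_2Si_2O_6) = 245.561 g/mol, so wt% Mg = 14.097/245.561 × 100 = 5.74%.
60.30 − 5.74 = 54.56 pp.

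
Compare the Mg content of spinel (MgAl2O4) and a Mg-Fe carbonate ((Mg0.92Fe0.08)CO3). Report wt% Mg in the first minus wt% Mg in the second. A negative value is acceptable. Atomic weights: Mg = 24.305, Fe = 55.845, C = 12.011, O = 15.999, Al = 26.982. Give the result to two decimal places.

Mg in MgAl2O4: molar mass 142.265 g/mol; 1×24.305 = 24.305 g → 17.08 wt%.
Mg in (Mg0.92Fe0.08)CO3: molar mass 86.836 g/mol; 0.92×24.305 = 22.361 g → 25.75 wt%.
Difference = 17.08 − 25.75 = -8.67 percentage points.

-8.67 percentage points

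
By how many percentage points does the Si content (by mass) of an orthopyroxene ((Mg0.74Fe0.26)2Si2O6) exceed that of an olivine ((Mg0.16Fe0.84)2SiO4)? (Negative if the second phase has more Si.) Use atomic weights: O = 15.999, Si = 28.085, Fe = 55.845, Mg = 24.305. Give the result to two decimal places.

First mineral: 56.170 g Si in 217.175 g formula = 25.86 wt% Si.
Second mineral: 28.085 g Si in 193.678 g formula = 14.50 wt% Si.
25.86% − 14.50% gives a difference of 11.36 percentage points.

11.36 percentage points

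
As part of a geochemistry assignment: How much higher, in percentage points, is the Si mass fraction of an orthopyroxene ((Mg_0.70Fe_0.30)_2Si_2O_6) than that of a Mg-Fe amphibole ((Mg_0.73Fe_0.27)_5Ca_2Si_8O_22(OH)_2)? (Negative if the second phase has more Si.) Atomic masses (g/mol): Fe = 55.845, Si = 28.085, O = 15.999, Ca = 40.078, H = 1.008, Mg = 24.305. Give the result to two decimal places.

Si in (Mg_0.70Fe_0.30)_2Si_2O_6: molar mass 219.698 g/mol; 2×28.085 = 56.170 g → 25.57 wt%.
Si in (Mg_0.73Fe_0.27)_5Ca_2Si_8O_22(OH)_2: molar mass 854.932 g/mol; 8×28.085 = 224.680 g → 26.28 wt%.
Difference = 25.57 − 26.28 = -0.71 percentage points.

-0.71 percentage points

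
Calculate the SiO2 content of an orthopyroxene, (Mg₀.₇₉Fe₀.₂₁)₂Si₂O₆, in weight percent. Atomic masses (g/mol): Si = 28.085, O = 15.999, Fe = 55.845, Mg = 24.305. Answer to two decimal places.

Formula mass = 214.021 g/mol.
2 Si → 2.0000 mol SiO2 per formula unit; M(SiO2) = 60.083, so SiO2 mass = 120.166 g.
120.166/214.021 × 100 = 56.15 wt%.

56.15 wt%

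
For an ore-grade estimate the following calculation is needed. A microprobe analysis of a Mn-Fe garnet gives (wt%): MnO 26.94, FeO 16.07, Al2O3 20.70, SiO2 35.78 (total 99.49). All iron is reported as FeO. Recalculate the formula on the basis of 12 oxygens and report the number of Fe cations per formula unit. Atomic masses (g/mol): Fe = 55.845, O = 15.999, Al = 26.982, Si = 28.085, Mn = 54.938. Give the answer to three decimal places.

1.117 Fe apfu

26.94 wt% MnO ÷ 70.937 g/mol = 0.37977 mol, giving 0.37977 Mn and 0.37977 O.
16.07 wt% FeO ÷ 71.844 g/mol = 0.22368 mol, giving 0.22368 Fe and 0.22368 O.
20.70 wt% Al2O3 ÷ 101.961 g/mol = 0.20302 mol, giving 0.40604 Al and 0.60906 O.
35.78 wt% SiO2 ÷ 60.083 g/mol = 0.59551 mol, giving 0.59551 Si and 1.19102 O.
Oxygen sums to 2.40353; scaling by 12/2.40353 = 4.99266 puts the formula on 12 O.
Fe: 0.22368 × 4.99266 = 1.117 atoms per formula unit.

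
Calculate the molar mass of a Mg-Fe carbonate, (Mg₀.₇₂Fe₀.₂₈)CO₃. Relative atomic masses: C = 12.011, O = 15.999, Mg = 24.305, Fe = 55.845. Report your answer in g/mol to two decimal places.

93.14 g/mol

The formula mass is the sum 0.72×24.305 + 0.28×55.845 + 1×12.011 + 3×15.999.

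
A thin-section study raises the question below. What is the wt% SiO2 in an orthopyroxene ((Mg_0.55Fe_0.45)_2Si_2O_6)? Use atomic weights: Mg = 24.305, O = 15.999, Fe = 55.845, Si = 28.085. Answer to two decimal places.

M((Mg_0.55Fe_0.45)_2Si_2O_6) = 229.160 g/mol; M(SiO2) = 60.083 g/mol.
Moles SiO2 per formula unit = 2 Si ÷ 1 = 2.0000.
SiO2 fraction = (2.0000 × 60.083) / 229.160 = 120.166/229.160 = 0.5244.

52.44 wt%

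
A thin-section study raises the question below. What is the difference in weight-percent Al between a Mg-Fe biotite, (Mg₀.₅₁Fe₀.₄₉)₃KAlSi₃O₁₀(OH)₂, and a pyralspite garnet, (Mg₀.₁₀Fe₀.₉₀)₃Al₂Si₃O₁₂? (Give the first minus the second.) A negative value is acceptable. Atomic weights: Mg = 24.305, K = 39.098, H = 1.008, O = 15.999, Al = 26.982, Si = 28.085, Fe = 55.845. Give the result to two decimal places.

First mineral: 26.982 g Al in 463.618 g formula = 5.82 wt% Al.
Second mineral: 53.964 g Al in 488.280 g formula = 11.05 wt% Al.
5.82% − 11.05% gives a difference of -5.23 percentage points.

-5.23 percentage points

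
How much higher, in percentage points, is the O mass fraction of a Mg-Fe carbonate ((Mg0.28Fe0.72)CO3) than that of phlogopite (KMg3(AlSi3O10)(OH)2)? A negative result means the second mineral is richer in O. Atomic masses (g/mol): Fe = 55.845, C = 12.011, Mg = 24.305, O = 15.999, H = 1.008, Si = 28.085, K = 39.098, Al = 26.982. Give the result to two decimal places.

O in (Mg0.28Fe0.72)CO3: molar mass 107.022 g/mol; 3×15.999 = 47.997 g → 44.85 wt%.
O in KMg3(AlSi3O10)(OH)2: molar mass 417.254 g/mol; 12×15.999 = 191.988 g → 46.01 wt%.
Difference = 44.85 − 46.01 = -1.16 percentage points.

-1.16 percentage points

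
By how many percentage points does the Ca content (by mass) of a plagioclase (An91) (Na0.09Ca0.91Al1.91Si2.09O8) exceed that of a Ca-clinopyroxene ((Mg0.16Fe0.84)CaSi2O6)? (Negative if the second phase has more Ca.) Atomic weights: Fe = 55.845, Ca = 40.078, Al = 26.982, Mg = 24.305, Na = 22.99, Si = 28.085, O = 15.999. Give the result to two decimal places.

Ca in Na0.09Ca0.91Al1.91Si2.09O8: molar mass 276.765 g/mol; 0.91×40.078 = 36.471 g → 13.18 wt%.
Ca in (Mg0.16Fe0.84)CaSi2O6: molar mass 243.041 g/mol; 1×40.078 = 40.078 g → 16.49 wt%.
Difference = 13.18 − 16.49 = -3.31 percentage points.

-3.31 percentage points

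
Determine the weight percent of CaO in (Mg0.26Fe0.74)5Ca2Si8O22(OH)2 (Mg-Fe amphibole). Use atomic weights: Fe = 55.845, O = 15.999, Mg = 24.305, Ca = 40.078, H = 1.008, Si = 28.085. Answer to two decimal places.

Molar mass of (Mg0.26Fe0.74)5Ca2Si8O22(OH)2 = 1.30*24.305 + 3.70*55.845 + 2*40.078 + 8*28.085 + 24*15.999 + 2*1.008 = 929.051 g/mol.
Each formula unit contains 2 Ca, equivalent to 2/1 = 2.0000 mol CaO.
M(CaO) = 1×40.078 + 1×15.999 = 56.077 g/mol.
Mass of CaO per formula unit = 2.0000 × 56.077 = 112.154 g.
CaO wt% = 112.154 / 929.051 × 100 = 12.07%.

12.07 wt%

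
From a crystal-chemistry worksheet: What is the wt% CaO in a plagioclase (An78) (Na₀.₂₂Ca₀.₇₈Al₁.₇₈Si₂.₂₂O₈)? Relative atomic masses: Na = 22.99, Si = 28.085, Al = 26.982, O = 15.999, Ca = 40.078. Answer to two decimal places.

M(Na₀.₂₂Ca₀.₇₈Al₁.₇₈Si₂.₂₂O₈) = 274.687 g/mol; M(CaO) = 56.077 g/mol.
Moles CaO per formula unit = 0.78 Ca ÷ 1 = 0.7800.
CaO fraction = (0.7800 × 56.077) / 274.687 = 43.740/274.687 = 0.1592.

15.92 wt%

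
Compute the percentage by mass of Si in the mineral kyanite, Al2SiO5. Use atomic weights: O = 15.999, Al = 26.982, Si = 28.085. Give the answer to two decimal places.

17.33 mass %

Molar mass of Al2SiO5: 2×26.982 + 1×28.085 + 5×15.999 = 162.044 g/mol.
Mass of Si per formula unit: 1 × 28.085 = 28.085 g.
Weight fraction Si = 28.085 / 162.044 = 0.1733.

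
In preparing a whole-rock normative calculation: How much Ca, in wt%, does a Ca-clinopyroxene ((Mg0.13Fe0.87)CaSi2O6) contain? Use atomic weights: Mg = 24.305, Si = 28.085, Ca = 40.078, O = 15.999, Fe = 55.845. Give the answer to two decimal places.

M((Mg0.13Fe0.87)CaSi2O6) = 243.987 g/mol.
Ca contributes 1 × 40.078 = 40.078 g per mole.
40.078/243.987 = 0.1643 → 16.43%.

16.43 wt%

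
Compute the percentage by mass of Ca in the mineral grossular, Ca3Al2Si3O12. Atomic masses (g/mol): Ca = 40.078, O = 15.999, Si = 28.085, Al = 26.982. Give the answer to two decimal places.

26.69 mass %

Formula mass = 3*40.078 + 2*26.982 + 3*28.085 + 12*15.999 = 450.441 g/mol, of which 120.234 g is Ca.
So Ca makes up 120.234/450.441 = 0.2669 of the mass, i.e. 26.69%.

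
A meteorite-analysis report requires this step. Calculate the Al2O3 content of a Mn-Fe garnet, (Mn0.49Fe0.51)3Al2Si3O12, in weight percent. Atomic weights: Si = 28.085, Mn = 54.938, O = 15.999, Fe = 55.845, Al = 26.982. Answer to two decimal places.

Formula mass = 496.409 g/mol.
2 Al → 1.0000 mol Al2O3 per formula unit; M(Al2O3) = 101.961, so Al2O3 mass = 101.961 g.
101.961/496.409 × 100 = 20.54 wt%.

20.54 wt%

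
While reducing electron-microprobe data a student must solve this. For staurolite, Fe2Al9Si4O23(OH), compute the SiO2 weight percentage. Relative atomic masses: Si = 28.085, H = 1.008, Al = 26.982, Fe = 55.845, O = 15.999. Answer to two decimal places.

Formula mass = 851.852 g/mol.
4 Si → 4.0000 mol SiO2 per formula unit; M(SiO2) = 60.083, so SiO2 mass = 240.332 g.
240.332/851.852 × 100 = 28.21 wt%.

28.21 wt%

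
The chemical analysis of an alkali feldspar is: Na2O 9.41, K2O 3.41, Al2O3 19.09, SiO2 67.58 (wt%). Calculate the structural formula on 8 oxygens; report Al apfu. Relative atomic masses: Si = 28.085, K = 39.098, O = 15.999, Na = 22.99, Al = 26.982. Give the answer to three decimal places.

0.999 Al apfu

Na2O (M=61.979): mol = 0.15183; Na = 0.30366, O = 0.15183.
K2O (M=94.195): mol = 0.03620; K = 0.07240, O = 0.03620.
Al2O3 (M=101.961): mol = 0.18723; Al = 0.37446, O = 0.56169.
SiO2 (M=60.083): mol = 1.12478; Si = 1.12478, O = 2.24956.
ΣO = 2.99928; factor = 8/ΣO = 2.66731.
Al apfu = 0.37446 × 2.66731 = 0.999.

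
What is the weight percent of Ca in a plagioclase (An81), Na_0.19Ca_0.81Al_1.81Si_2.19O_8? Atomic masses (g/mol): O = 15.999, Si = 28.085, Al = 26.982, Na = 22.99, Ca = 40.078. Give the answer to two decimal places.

11.80 wt%

Molar mass of Na_0.19Ca_0.81Al_1.81Si_2.19O_8: 0.19*22.99 + 0.81*40.078 + 1.81*26.982 + 2.19*28.085 + 8*15.999 = 275.167 g/mol.
Mass of Ca per formula unit: 0.81 × 40.078 = 32.463 g.
Weight fraction Ca = 32.463 / 275.167 = 0.1180.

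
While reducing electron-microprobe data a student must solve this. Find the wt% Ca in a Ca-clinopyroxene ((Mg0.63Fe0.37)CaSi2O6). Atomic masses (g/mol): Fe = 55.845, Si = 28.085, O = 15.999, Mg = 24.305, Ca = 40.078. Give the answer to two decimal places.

Molar mass of (Mg0.63Fe0.37)CaSi2O6: 0.63×24.305 + 0.37×55.845 + 1×40.078 + 2×28.085 + 6×15.999 = 228.217 g/mol.
Mass of Ca per formula unit: 1 × 40.078 = 40.078 g.
Weight fraction Ca = 40.078 / 228.217 = 0.1756.

17.56 wt%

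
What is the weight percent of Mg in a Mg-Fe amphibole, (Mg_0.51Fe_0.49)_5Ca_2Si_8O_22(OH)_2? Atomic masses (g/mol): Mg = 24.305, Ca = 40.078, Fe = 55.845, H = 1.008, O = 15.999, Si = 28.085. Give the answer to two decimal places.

6.97 wt%

M((Mg_0.51Fe_0.49)_5Ca_2Si_8O_22(OH)_2) = 889.626 g/mol.
Mg contributes 2.55 × 24.305 = 61.978 g per mole.
61.978/889.626 = 0.0697 → 6.97%.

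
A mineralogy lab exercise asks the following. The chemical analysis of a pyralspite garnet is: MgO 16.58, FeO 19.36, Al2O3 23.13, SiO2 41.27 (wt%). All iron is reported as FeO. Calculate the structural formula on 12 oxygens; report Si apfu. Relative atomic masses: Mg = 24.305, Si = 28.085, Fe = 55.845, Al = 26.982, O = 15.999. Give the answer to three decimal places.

3.014 Si apfu

MgO (M=40.304): mol = 0.41137; Mg = 0.41137, O = 0.41137.
FeO (M=71.844): mol = 0.26947; Fe = 0.26947, O = 0.26947.
Al2O3 (M=101.961): mol = 0.22685; Al = 0.45370, O = 0.68055.
SiO2 (M=60.083): mol = 0.68688; Si = 0.68688, O = 1.37376.
ΣO = 2.73515; factor = 12/ΣO = 4.38733.
Si apfu = 0.68688 × 4.38733 = 3.014.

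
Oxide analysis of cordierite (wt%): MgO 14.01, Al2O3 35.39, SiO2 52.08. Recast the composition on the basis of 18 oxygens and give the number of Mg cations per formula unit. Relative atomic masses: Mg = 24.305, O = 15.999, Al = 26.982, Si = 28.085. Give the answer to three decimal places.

MgO (M=40.304): mol = 0.34761; Mg = 0.34761, O = 0.34761.
Al2O3 (M=101.961): mol = 0.34709; Al = 0.69418, O = 1.04127.
SiO2 (M=60.083): mol = 0.86680; Si = 0.86680, O = 1.73360.
ΣO = 3.12248; factor = 18/ΣO = 5.76465.
Mg apfu = 0.34761 × 5.76465 = 2.004.

2.004 Mg apfu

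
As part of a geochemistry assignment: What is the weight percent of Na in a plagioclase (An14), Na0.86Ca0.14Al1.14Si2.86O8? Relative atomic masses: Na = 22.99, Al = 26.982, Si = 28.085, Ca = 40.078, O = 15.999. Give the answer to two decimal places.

7.48 wt%

Molar mass of Na0.86Ca0.14Al1.14Si2.86O8: 0.86*22.99 + 0.14*40.078 + 1.14*26.982 + 2.86*28.085 + 8*15.999 = 264.457 g/mol.
Mass of Na per formula unit: 0.86 × 22.99 = 19.771 g.
Weight fraction Na = 19.771 / 264.457 = 0.0748.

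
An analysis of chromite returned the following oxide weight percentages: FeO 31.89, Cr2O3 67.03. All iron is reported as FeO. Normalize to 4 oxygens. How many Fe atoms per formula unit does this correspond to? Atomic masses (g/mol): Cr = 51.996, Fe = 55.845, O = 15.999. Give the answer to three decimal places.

1.005 Fe apfu

FeO: 31.89/71.844 = 0.44388 mol → 0.44388 mol Fe, 0.44388 mol O.
Cr2O3: 67.03/151.989 = 0.44102 mol → 0.88204 mol Cr, 1.32306 mol O.
Total oxygen = 1.76694 mol. Normalization factor = 4/1.76694 = 2.26380.
Fe per 4 O = 0.44388 × 2.26380 = 1.005.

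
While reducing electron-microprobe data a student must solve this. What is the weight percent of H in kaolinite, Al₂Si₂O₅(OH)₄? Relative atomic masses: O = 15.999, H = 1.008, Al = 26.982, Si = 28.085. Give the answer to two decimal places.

1.56 mass %

M(Al₂Si₂O₅(OH)₄) = 258.157 g/mol.
H contributes 4 × 1.008 = 4.032 g per mole.
4.032/258.157 = 0.0156 → 1.56%.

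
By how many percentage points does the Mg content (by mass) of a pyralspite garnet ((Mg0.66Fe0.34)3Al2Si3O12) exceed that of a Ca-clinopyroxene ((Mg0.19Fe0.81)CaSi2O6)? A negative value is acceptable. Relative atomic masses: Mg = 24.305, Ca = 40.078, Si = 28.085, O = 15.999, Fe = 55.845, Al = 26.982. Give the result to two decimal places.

9.15 percentage points

M((Mg0.66Fe0.34)3Al2Si3O12) = 435.293 g/mol, so wt% Mg = 48.124/435.293 × 100 = 11.06%.
M((Mg0.19Fe0.81)CaSi2O6) = 242.094 g/mol, so wt% Mg = 4.618/242.094 × 100 = 1.91%.
11.06 − 1.91 = 9.15 pp.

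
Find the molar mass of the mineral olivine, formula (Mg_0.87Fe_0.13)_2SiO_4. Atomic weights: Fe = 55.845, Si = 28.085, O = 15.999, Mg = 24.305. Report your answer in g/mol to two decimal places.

The formula mass is the sum 1.74(24.305) + 0.26(55.845) + 1(28.085) + 4(15.999).

148.89 g/mol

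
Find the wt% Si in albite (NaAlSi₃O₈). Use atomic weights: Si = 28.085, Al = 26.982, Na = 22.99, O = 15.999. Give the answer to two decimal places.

32.13 weight percent

Molar mass of NaAlSi₃O₈: 1×22.99 + 1×26.982 + 3×28.085 + 8×15.999 = 262.219 g/mol.
Mass of Si per formula unit: 3 × 28.085 = 84.255 g.
Weight fraction Si = 84.255 / 262.219 = 0.3213.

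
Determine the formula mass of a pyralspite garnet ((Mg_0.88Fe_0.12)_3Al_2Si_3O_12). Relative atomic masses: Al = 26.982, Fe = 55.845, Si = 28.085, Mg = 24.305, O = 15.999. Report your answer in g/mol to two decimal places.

414.48 g/mol

Mg: 2.64 × 24.305 = 64.1652
Fe: 0.36 × 55.845 = 20.1042
Al: 2 × 26.982 = 53.9640
Si: 3 × 28.085 = 84.2550
O: 12 × 15.999 = 191.9880
Summing the contributions gives the formula mass.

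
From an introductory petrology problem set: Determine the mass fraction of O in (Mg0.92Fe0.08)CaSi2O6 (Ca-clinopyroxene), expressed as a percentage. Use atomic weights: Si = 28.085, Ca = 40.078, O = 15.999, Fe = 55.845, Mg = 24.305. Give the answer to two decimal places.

Formula mass = 0.92×24.305 + 0.08×55.845 + 1×40.078 + 2×28.085 + 6×15.999 = 219.070 g/mol, of which 95.994 g is O.
So O makes up 95.994/219.070 = 0.4382 of the mass, i.e. 43.82%.

43.82 wt%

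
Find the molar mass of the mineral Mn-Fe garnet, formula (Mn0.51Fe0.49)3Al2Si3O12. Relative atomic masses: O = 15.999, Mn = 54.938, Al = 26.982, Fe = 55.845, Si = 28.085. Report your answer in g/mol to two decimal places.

M = 1.53(54.938) + 1.47(55.845) + 2(26.982) + 3(28.085) + 12(15.999)

496.35 g/mol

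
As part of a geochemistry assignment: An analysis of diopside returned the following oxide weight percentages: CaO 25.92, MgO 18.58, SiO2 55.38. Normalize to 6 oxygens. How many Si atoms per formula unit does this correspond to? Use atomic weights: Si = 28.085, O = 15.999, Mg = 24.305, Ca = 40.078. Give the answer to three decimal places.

1.999 Si apfu

CaO (M=56.077): mol = 0.46222; Ca = 0.46222, O = 0.46222.
MgO (M=40.304): mol = 0.46100; Mg = 0.46100, O = 0.46100.
SiO2 (M=60.083): mol = 0.92172; Si = 0.92172, O = 1.84344.
ΣO = 2.76666; factor = 6/ΣO = 2.16868.
Si apfu = 0.92172 × 2.16868 = 1.999.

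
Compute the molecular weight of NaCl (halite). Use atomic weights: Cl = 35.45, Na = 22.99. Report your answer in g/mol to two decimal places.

M = 1×22.99 + 1×35.45

58.44 g/mol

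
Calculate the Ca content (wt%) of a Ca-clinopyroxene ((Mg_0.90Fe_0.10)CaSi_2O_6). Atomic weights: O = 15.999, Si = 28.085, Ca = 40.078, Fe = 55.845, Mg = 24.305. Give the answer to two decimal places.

M((Mg_0.90Fe_0.10)CaSi_2O_6) = 219.701 g/mol.
Ca contributes 1 × 40.078 = 40.078 g per mole.
40.078/219.701 = 0.1824 → 18.24%.

18.24 wt%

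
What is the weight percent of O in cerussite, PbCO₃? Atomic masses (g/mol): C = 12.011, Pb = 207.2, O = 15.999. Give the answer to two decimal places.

M(PbCO₃) = 267.208 g/mol.
O contributes 3 × 15.999 = 47.997 g per mole.
47.997/267.208 = 0.1796 → 17.96%.

17.96 wt%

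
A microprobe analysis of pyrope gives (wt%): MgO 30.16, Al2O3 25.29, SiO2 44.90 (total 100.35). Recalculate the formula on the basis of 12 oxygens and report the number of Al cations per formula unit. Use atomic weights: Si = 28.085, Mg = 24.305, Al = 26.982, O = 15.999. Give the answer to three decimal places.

MgO: 30.16/40.304 = 0.74831 mol → 0.74831 mol Mg, 0.74831 mol O.
Al2O3: 25.29/101.961 = 0.24804 mol → 0.49608 mol Al, 0.74412 mol O.
SiO2: 44.90/60.083 = 0.74730 mol → 0.74730 mol Si, 1.49460 mol O.
Total oxygen = 2.98703 mol. Normalization factor = 12/2.98703 = 4.01737.
Al per 12 O = 0.49608 × 4.01737 = 1.993.

1.993 Al apfu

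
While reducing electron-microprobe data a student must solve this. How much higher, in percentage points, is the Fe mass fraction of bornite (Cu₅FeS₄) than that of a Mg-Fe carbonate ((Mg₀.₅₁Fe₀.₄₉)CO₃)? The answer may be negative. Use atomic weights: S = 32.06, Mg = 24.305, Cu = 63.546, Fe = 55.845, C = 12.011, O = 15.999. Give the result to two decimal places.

-16.30 percentage points

Fe in Cu₅FeS₄: molar mass 501.815 g/mol; 1×55.845 = 55.845 g → 11.13 wt%.
Fe in (Mg₀.₅₁Fe₀.₄₉)CO₃: molar mass 99.768 g/mol; 0.49×55.845 = 27.364 g → 27.43 wt%.
Difference = 11.13 − 27.43 = -16.30 percentage points.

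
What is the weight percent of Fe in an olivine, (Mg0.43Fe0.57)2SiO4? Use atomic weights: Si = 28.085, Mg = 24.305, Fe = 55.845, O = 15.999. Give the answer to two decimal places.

36.04 mass %

M((Mg0.43Fe0.57)2SiO4) = 176.647 g/mol.
Fe contributes 1.14 × 55.845 = 63.663 g per mole.
63.663/176.647 = 0.3604 → 36.04%.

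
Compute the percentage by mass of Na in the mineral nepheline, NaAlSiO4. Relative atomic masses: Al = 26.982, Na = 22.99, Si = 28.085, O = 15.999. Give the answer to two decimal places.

M(NaAlSiO4) = 142.053 g/mol.
Na contributes 1 × 22.99 = 22.990 g per mole.
22.990/142.053 = 0.1618 → 16.18%.

16.18 wt%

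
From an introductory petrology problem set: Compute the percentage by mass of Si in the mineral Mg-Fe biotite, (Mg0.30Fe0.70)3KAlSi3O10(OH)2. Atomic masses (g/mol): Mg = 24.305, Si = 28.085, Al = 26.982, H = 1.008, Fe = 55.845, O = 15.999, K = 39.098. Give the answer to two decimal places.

17.43 weight percent

Formula mass = 0.90*24.305 + 2.10*55.845 + 1*39.098 + 1*26.982 + 3*28.085 + 12*15.999 + 2*1.008 = 483.488 g/mol, of which 84.255 g is Si.
So Si makes up 84.255/483.488 = 0.1743 of the mass, i.e. 17.43%.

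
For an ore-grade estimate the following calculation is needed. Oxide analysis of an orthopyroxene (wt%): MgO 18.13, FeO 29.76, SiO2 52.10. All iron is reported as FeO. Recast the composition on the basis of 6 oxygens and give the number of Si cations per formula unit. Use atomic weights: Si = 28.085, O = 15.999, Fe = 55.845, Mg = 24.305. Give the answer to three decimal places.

2.002 Si apfu

MgO (M=40.304): mol = 0.44983; Mg = 0.44983, O = 0.44983.
FeO (M=71.844): mol = 0.41423; Fe = 0.41423, O = 0.41423.
SiO2 (M=60.083): mol = 0.86713; Si = 0.86713, O = 1.73426.
ΣO = 2.59832; factor = 6/ΣO = 2.30918.
Si apfu = 0.86713 × 2.30918 = 2.002.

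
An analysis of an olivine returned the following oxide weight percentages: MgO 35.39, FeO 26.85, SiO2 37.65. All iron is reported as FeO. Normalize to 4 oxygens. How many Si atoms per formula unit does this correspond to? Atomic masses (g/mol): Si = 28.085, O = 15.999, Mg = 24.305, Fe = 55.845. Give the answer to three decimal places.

MgO: 35.39/40.304 = 0.87808 mol → 0.87808 mol Mg, 0.87808 mol O.
FeO: 26.85/71.844 = 0.37373 mol → 0.37373 mol Fe, 0.37373 mol O.
SiO2: 37.65/60.083 = 0.62663 mol → 0.62663 mol Si, 1.25326 mol O.
Total oxygen = 2.50507 mol. Normalization factor = 4/2.50507 = 1.59676.
Si per 4 O = 0.62663 × 1.59676 = 1.001.

1.001 Si apfu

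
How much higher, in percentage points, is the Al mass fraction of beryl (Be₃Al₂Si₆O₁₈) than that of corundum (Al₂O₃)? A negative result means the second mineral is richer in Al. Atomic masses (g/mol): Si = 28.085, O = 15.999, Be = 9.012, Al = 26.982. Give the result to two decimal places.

M(Be₃Al₂Si₆O₁₈) = 537.492 g/mol, so wt% Al = 53.964/537.492 × 100 = 10.04%.
M(Al₂O₃) = 101.961 g/mol, so wt% Al = 53.964/101.961 × 100 = 52.93%.
10.04 − 52.93 = -42.89 pp.

-42.89 percentage points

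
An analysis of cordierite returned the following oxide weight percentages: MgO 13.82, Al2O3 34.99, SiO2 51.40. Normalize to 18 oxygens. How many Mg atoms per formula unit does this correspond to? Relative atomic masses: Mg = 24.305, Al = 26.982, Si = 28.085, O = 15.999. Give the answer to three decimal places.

13.82 wt% MgO ÷ 40.304 g/mol = 0.34289 mol, giving 0.34289 Mg and 0.34289 O.
34.99 wt% Al2O3 ÷ 101.961 g/mol = 0.34317 mol, giving 0.68634 Al and 1.02951 O.
51.40 wt% SiO2 ÷ 60.083 g/mol = 0.85548 mol, giving 0.85548 Si and 1.71096 O.
Oxygen sums to 3.08336; scaling by 18/3.08336 = 5.83779 puts the formula on 18 O.
Mg: 0.34289 × 5.83779 = 2.002 atoms per formula unit.

2.002 Mg apfu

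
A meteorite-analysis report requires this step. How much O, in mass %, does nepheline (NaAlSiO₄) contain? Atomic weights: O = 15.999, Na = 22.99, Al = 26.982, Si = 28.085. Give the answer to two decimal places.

Molar mass of NaAlSiO₄: 1*22.99 + 1*26.982 + 1*28.085 + 4*15.999 = 142.053 g/mol.
Mass of O per formula unit: 4 × 15.999 = 63.996 g.
Weight fraction O = 63.996 / 142.053 = 0.4505.

45.05 mass %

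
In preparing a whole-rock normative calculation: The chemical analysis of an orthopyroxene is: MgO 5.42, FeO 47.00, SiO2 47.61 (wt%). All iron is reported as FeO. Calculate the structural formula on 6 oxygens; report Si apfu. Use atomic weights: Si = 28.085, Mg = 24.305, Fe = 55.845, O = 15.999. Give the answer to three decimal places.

5.42 wt% MgO ÷ 40.304 g/mol = 0.13448 mol, giving 0.13448 Mg and 0.13448 O.
47.00 wt% FeO ÷ 71.844 g/mol = 0.65420 mol, giving 0.65420 Fe and 0.65420 O.
47.61 wt% SiO2 ÷ 60.083 g/mol = 0.79240 mol, giving 0.79240 Si and 1.58480 O.
Oxygen sums to 2.37348; scaling by 6/2.37348 = 2.52793 puts the formula on 6 O.
Si: 0.79240 × 2.52793 = 2.003 atoms per formula unit.

2.003 Si apfu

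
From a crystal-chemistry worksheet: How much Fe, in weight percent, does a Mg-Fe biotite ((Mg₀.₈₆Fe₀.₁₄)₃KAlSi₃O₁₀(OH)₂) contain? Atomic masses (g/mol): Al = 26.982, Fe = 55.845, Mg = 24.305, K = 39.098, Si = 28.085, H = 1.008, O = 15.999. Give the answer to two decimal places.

5.45 weight percent

M((Mg₀.₈₆Fe₀.₁₄)₃KAlSi₃O₁₀(OH)₂) = 430.501 g/mol.
Fe contributes 0.42 × 55.845 = 23.455 g per mole.
23.455/430.501 = 0.0545 → 5.45%.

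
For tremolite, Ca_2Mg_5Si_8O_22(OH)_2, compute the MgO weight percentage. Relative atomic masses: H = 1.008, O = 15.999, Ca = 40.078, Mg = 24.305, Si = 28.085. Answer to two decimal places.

M(Ca_2Mg_5Si_8O_22(OH)_2) = 812.353 g/mol; M(MgO) = 40.304 g/mol.
Moles MgO per formula unit = 5 Mg ÷ 1 = 5.0000.
MgO fraction = (5.0000 × 40.304) / 812.353 = 201.520/812.353 = 0.2481.

24.81 wt%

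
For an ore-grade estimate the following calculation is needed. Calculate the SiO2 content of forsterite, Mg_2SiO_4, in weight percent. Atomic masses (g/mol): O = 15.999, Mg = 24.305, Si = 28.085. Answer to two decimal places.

42.71 wt%

Formula mass = 140.691 g/mol.
1 Si → 1.0000 mol SiO2 per formula unit; M(SiO2) = 60.083, so SiO2 mass = 60.083 g.
60.083/140.691 × 100 = 42.71 wt%.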